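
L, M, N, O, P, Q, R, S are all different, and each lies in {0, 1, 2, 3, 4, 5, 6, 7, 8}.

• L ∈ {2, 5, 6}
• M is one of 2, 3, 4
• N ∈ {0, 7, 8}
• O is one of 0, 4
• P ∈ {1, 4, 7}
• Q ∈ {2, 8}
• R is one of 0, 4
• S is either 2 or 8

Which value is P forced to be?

O and R share exactly the 2 values {0, 4}; by pigeonhole those values go to them, so strike 0, 4 from M, N, P.
The 2 variables Q and S are confined to {2, 8}, which locks those values in; drop them from L, M, N.
That leaves M = 3.
N's domain is down to {7}, so N = 7. So P can't be 7.
So P = 1.

1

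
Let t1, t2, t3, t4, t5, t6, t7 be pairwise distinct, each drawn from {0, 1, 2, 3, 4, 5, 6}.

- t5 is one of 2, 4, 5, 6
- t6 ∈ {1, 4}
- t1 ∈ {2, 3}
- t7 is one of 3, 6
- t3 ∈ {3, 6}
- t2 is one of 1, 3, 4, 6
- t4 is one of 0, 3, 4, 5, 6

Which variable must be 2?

The 7 variables draw from only 7 values {0, 1, 2, 3, 4, 5, 6}, so each is used; only t4 can be 0, hence t4 = 0.
The 6 still-open variables together cover exactly {1, 2, 3, 4, 5, 6} — 6 values for 6 variables — and 5 appears only in t5's list, so t5 = 5.
Among the 5 still-open variables, 2 fits only t1 (and all 5 values in {1, 2, 3, 4, 6} must be used), so t1 = 2.

t1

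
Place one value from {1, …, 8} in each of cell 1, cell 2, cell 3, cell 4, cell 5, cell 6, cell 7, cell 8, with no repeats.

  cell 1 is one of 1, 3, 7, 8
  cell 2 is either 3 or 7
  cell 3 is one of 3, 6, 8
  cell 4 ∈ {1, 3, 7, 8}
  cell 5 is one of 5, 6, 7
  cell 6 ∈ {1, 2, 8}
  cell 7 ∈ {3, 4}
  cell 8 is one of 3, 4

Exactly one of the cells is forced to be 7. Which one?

Among the 8 variables, 2 fits only cell 6 (and all 8 values in {1, 2, 3, 4, 5, 6, 7, 8} must be used), so cell 6 = 2.
The 7 still-open variables together cover exactly {1, 3, 4, 5, 6, 7, 8} — 7 values for 7 variables — and 5 appears only in cell 5's list, so cell 5 = 5.
The 6 still-open variables together cover exactly {1, 3, 4, 6, 7, 8} — 6 values for 6 variables — and 6 appears only in cell 3's list, so cell 3 = 6.
cell 7 and cell 8 share exactly the 2 values {3, 4}; by pigeonhole those values go to them, so strike 3, 4 from cell 1, cell 2, cell 4.

cell 2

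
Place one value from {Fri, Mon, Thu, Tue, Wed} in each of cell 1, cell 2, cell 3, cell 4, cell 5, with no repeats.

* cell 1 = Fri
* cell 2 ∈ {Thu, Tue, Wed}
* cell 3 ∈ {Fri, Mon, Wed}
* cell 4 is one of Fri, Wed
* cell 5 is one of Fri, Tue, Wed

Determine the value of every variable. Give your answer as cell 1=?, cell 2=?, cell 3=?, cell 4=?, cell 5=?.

cell 1=Fri, cell 2=Thu, cell 3=Mon, cell 4=Wed, cell 5=Tue

cell 1 must be Fri (only option left). Strike Fri from cell 3, cell 4, cell 5.
cell 4 must be Wed (only option left). Remove Wed from cell 2, cell 3, cell 5.
cell 5 must be Tue (only option left). Eliminate Tue elsewhere: cell 2.
cell 2 has just one choice, so cell 2 = Thu.
cell 3 has just one choice, so cell 3 = Mon.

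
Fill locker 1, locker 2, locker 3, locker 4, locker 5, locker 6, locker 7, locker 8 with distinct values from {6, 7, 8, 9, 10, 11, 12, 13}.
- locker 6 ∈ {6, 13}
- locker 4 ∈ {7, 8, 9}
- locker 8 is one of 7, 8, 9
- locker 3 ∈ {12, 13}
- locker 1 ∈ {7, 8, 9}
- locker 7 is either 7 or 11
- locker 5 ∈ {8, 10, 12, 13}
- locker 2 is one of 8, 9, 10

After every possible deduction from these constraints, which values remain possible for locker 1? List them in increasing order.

Among the 8 variables, 6 fits only locker 6 (and all 8 values in {6, 7, 8, 9, 10, 11, 12, 13} must be used), so locker 6 = 6.
The 7 still-open variables together cover exactly {7, 8, 9, 10, 11, 12, 13} — 7 values for 7 variables — and 11 appears only in locker 7's list, so locker 7 = 11.
The 3 variables locker 1, locker 4, locker 8 are confined to {7, 8, 9}, which locks those values in; drop them from locker 2, locker 5.
That leaves locker 2 = 10. Remove 10 from locker 5.
No further eliminations apply; locker 1 can still be any of 7, 8, 9.

7, 8, 9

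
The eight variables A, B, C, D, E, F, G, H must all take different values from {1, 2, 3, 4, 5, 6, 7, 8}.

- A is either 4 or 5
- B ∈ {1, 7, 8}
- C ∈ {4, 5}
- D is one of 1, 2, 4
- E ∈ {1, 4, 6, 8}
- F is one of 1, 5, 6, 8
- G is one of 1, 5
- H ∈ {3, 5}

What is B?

The 8 variables together cover exactly {1, 2, 3, 4, 5, 6, 7, 8} — 8 values for 8 variables — and 2 appears only in D's list, so D = 2.
The 7 still-open variables draw from only 7 values {1, 3, 4, 5, 6, 7, 8}, so each is used; only H can be 3, hence H = 3.
The 6 still-open variables draw from only 6 values {1, 4, 5, 6, 7, 8}, so each is used; only B can be 7, hence B = 7.

7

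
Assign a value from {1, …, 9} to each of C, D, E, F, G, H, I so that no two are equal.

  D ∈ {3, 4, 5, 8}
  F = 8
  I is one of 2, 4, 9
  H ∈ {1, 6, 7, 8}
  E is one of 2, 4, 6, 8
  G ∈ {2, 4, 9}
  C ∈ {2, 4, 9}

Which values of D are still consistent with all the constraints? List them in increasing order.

3, 5

F must be 8 (only option left). Eliminate 8 elsewhere: D, E, H.
C, G, I between them cover only {2, 4, 9} — a naked triple. Remove those values from D, E.
E must be 6 (only option left). Eliminate 6 elsewhere: H.
No further eliminations apply; D can still be any of 3, 5.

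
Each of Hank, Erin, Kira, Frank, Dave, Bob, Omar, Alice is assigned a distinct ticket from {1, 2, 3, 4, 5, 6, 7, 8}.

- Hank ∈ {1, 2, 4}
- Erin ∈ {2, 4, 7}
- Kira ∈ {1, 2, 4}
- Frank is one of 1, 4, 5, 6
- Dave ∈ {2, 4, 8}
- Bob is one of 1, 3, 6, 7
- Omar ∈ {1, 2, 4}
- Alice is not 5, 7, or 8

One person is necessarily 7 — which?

Erin

The 8 variables together cover exactly {1, 2, 3, 4, 5, 6, 7, 8} — 8 values for 8 variables — and 5 appears only in Frank's list, so Frank = 5.
The 7 still-open variables together cover exactly {1, 2, 3, 4, 6, 7, 8} — 7 values for 7 variables — and 8 appears only in Dave's list, so Dave = 8.
The 3 variables Hank, Kira, Omar are confined to {1, 2, 4}, which locks those values in; drop them from Erin, Bob, Alice.
So 7 goes to Erin.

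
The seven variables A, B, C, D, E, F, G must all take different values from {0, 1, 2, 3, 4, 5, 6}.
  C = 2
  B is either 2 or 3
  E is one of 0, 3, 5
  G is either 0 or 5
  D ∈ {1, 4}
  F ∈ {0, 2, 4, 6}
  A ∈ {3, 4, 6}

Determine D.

1

C's domain is down to {2}, so C = 2. Eliminate 2 elsewhere: B, F.
B's domain is down to {3}, so B = 3. Strike 3 from A, E.
The 5 still-open variables draw from only 5 values {0, 1, 4, 5, 6}, so each is used; only D can be 1, hence D = 1.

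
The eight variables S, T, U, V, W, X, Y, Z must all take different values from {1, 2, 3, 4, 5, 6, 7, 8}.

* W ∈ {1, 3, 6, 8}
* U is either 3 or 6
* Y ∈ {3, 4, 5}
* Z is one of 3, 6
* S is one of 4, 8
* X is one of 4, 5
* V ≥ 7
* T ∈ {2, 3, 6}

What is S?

The 8 variables draw from only 8 values {1, 2, 3, 4, 5, 6, 7, 8}, so each is used; only W can be 1, hence W = 1.
Among the 7 still-open variables, 2 fits only T (and all 7 values in {2, 3, 4, 5, 6, 7, 8} must be used), so T = 2.
The 6 still-open variables together cover exactly {3, 4, 5, 6, 7, 8} — 6 values for 6 variables — and 7 appears only in V's list, so V = 7.
Among the 5 still-open variables, 8 fits only S (and all 5 values in {3, 4, 5, 6, 8} must be used), so S = 8.

8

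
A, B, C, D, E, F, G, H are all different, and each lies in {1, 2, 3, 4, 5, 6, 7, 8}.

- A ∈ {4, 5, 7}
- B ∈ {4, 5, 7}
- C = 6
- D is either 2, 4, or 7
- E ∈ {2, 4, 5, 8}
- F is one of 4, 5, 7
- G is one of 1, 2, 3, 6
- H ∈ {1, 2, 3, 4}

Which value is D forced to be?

C's domain is down to {6}, so C = 6. So G can't be 6.
Among the 7 still-open variables, 8 fits only E (and all 7 values in {1, 2, 3, 4, 5, 7, 8} must be used), so E = 8.
A, B, F share exactly the 3 values {4, 5, 7}; by pigeonhole those values go to them, so strike 4, 5, 7 from D, H.
So D = 2.

2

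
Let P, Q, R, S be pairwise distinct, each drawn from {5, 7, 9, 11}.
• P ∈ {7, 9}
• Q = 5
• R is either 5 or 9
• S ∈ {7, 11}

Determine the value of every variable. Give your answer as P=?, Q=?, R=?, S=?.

P=7, Q=5, R=9, S=11

Q has just one choice, so Q = 5. Eliminate 5 elsewhere: R.
R's domain is down to {9}, so R = 9. So P can't be 9.
P has just one choice, so P = 7. Eliminate 7 elsewhere: S.
S's domain is down to {11}, so S = 11.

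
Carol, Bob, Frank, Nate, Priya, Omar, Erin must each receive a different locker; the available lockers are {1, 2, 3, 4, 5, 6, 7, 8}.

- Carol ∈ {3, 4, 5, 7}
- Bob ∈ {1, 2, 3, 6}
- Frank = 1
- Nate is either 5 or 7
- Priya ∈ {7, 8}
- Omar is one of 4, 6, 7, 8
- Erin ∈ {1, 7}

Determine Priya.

8

Frank's domain is down to {1}, so Frank = 1. So Bob, Erin can't be 1.
That leaves Erin = 7. So Carol, Nate, Priya, Omar can't be 7.
So Priya = 8.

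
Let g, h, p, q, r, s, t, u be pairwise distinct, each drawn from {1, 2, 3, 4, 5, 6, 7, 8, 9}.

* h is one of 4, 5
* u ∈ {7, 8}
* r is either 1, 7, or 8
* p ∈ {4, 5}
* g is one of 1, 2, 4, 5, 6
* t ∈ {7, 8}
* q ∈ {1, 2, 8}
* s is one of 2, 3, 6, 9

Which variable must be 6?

g

The 2 variables h and p are confined to {4, 5}, which locks those values in; drop them from g.
t and u between them cover only {7, 8} — a naked pair. Remove those values from q, r.
r must be 1 (only option left). So g, q can't be 1.
q has just one choice, so q = 2. Strike 2 from g, s.
So 6 goes to g.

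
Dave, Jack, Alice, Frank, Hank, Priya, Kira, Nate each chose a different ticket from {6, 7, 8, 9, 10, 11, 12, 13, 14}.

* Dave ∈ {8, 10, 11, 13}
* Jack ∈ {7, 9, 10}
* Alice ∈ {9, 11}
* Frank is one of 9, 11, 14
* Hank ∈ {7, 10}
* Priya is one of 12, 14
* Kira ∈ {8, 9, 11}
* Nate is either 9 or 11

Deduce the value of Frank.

The 8 variables together cover exactly {7, 8, 9, 10, 11, 12, 13, 14} — 8 values for 8 variables — and 12 appears only in Priya's list, so Priya = 12.
The 7 still-open variables draw from only 7 values {7, 8, 9, 10, 11, 13, 14}, so each is used; only Dave can be 13, hence Dave = 13.
Among the 6 still-open variables, 8 fits only Kira (and all 6 values in {7, 8, 9, 10, 11, 14} must be used), so Kira = 8.
Among the 5 still-open variables, 14 fits only Frank (and all 5 values in {7, 9, 10, 11, 14} must be used), so Frank = 14.

14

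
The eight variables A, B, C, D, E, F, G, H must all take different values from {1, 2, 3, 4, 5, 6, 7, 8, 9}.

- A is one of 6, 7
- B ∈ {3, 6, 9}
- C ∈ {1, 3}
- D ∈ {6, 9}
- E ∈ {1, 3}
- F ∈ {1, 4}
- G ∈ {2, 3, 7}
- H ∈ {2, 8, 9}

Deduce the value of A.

Among the 8 variables, 4 fits only F (and all 8 values in {1, 2, 3, 4, 6, 7, 8, 9} must be used), so F = 4.
The 7 still-open variables together cover exactly {1, 2, 3, 6, 7, 8, 9} — 7 values for 7 variables — and 8 appears only in H's list, so H = 8.
The 6 still-open variables draw from only 6 values {1, 2, 3, 6, 7, 9}, so each is used; only G can be 2, hence G = 2.
Among the 5 still-open variables, 7 fits only A (and all 5 values in {1, 3, 6, 7, 9} must be used), so A = 7.

7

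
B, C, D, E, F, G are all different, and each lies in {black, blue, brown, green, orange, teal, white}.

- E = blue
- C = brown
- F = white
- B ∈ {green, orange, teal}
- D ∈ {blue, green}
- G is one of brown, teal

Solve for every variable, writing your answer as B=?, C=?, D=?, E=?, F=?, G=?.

C's domain is down to {brown}, so C = brown. Remove brown from G.
E must be blue (only option left). Remove blue from D.
F's domain is down to {white}, so F = white.
G has just one choice, so G = teal. So B can't be teal.
D must be green (only option left). So B can't be green.
B's domain is down to {orange}, so B = orange.

B=orange, C=brown, D=green, E=blue, F=white, G=teal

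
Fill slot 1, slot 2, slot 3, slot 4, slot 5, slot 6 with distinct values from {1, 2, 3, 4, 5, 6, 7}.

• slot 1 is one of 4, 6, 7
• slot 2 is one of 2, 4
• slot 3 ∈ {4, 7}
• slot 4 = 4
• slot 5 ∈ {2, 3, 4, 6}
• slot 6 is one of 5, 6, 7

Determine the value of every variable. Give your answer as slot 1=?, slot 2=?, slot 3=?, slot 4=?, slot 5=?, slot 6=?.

slot 1=6, slot 2=2, slot 3=7, slot 4=4, slot 5=3, slot 6=5

slot 4's domain is down to {4}, so slot 4 = 4. Remove 4 from slot 1, slot 2, slot 3, slot 5.
slot 2 has just one choice, so slot 2 = 2. Eliminate 2 elsewhere: slot 5.
slot 3 must be 7 (only option left). Strike 7 from slot 1, slot 6.
slot 1 must be 6 (only option left). So slot 5, slot 6 can't be 6.
slot 5 has just one choice, so slot 5 = 3.
slot 6's domain is down to {5}, so slot 6 = 5.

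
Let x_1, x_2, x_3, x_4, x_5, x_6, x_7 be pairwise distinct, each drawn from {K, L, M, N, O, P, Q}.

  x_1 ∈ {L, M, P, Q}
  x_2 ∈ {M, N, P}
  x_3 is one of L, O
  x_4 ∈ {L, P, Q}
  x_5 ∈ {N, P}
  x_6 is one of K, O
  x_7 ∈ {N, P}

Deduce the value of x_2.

Among the 7 variables, K fits only x_6 (and all 7 values in {K, L, M, N, O, P, Q} must be used), so x_6 = K.
Among the 6 still-open variables, O fits only x_3 (and all 6 values in {L, M, N, O, P, Q} must be used), so x_3 = O.
x_5 and x_7 share exactly the 2 values {N, P}; by pigeonhole those values go to them, so strike N, P from x_1, x_2, x_4.
So x_2 = M.

M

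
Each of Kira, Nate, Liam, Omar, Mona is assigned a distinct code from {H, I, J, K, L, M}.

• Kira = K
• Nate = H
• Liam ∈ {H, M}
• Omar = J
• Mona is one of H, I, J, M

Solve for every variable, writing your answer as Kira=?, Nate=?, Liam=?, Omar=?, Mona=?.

Kira has just one choice, so Kira = K.
Nate's domain is down to {H}, so Nate = H. Strike H from Liam, Mona.
Liam's domain is down to {M}, so Liam = M. Remove M from Mona.
Omar's domain is down to {J}, so Omar = J. Remove J from Mona.
Mona's domain is down to {I}, so Mona = I.

Kira=K, Nate=H, Liam=M, Omar=J, Mona=I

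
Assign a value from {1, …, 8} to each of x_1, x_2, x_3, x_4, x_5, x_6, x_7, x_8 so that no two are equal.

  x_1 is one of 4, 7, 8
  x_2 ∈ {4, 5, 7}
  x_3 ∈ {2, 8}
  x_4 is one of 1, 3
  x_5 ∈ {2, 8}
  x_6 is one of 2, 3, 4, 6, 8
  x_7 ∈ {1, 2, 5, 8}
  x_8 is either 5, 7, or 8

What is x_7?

The 8 variables together cover exactly {1, 2, 3, 4, 5, 6, 7, 8} — 8 values for 8 variables — and 6 appears only in x_6's list, so x_6 = 6.
Among the 7 still-open variables, 3 fits only x_4 (and all 7 values in {1, 2, 3, 4, 5, 7, 8} must be used), so x_4 = 3.
The 6 still-open variables draw from only 6 values {1, 2, 4, 5, 7, 8}, so each is used; only x_7 can be 1, hence x_7 = 1.

1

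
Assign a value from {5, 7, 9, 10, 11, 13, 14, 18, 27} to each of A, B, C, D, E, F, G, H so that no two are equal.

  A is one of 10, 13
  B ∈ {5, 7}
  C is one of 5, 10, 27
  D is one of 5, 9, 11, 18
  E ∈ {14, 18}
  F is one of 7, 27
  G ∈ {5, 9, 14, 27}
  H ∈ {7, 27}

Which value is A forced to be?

F and H share exactly the 2 values {7, 27}; by pigeonhole those values go to them, so strike 7, 27 from B, C, G.
B's domain is down to {5}, so B = 5. Eliminate 5 elsewhere: C, D, G.
C's domain is down to {10}, so C = 10. Remove 10 from A.
So A = 13.

13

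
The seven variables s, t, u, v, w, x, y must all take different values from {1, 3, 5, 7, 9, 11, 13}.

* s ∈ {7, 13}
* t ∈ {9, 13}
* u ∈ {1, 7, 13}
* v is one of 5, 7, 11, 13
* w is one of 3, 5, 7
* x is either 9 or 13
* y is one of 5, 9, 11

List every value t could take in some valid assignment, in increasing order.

The 7 variables together cover exactly {1, 3, 5, 7, 9, 11, 13} — 7 values for 7 variables — and 1 appears only in u's list, so u = 1.
Among the 6 still-open variables, 3 fits only w (and all 6 values in {3, 5, 7, 9, 11, 13} must be used), so w = 3.
t and x share exactly the 2 values {9, 13}; by pigeonhole those values go to them, so strike 9, 13 from s, v, y.
s's domain is down to {7}, so s = 7. Eliminate 7 elsewhere: v.
No further eliminations apply; t can still be any of 9, 13.

9, 13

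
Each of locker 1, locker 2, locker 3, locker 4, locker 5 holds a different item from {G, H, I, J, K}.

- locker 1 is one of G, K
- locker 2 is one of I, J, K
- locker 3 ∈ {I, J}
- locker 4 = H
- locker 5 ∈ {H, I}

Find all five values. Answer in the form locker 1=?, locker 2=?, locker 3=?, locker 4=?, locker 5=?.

locker 1=G, locker 2=K, locker 3=J, locker 4=H, locker 5=I

locker 4 has just one choice, so locker 4 = H. Strike H from locker 5.
locker 5 has just one choice, so locker 5 = I. Eliminate I elsewhere: locker 2, locker 3.
locker 3's domain is down to {J}, so locker 3 = J. Strike J from locker 2.
locker 2's domain is down to {K}, so locker 2 = K. Eliminate K elsewhere: locker 1.
locker 1's domain is down to {G}, so locker 1 = G.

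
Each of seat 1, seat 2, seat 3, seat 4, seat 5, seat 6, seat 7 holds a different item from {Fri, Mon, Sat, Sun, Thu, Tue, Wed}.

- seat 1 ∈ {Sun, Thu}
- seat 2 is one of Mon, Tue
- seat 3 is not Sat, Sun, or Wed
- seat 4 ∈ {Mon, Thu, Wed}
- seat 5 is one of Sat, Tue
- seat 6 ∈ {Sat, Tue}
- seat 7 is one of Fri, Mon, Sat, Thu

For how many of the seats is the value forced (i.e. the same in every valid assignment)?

3

The 7 variables draw from only 7 values {Fri, Mon, Sat, Sun, Thu, Tue, Wed}, so each is used; only seat 1 can be Sun, hence seat 1 = Sun.
Among the 6 still-open variables, Wed fits only seat 4 (and all 6 values in {Fri, Mon, Sat, Thu, Tue, Wed} must be used), so seat 4 = Wed.
seat 5 and seat 6 share exactly the 2 values {Sat, Tue}; by pigeonhole those values go to them, so strike Sat, Tue from seat 2, seat 3, seat 7.
That leaves seat 2 = Mon. Remove Mon from seat 3, seat 7.
Determined: seat 1=Sun, seat 2=Mon, seat 4=Wed. The other seats each still have more than one consistent value. That makes 3.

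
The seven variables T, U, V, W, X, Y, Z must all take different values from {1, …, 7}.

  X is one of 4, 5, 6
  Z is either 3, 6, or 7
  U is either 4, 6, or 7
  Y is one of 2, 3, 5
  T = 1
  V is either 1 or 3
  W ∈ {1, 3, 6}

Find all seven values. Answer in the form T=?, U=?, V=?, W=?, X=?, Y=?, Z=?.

T must be 1 (only option left). Remove 1 from V, W.
V has just one choice, so V = 3. Strike 3 from W, Y, Z.
W's domain is down to {6}, so W = 6. Strike 6 from U, X, Z.
That leaves Z = 7. Strike 7 from U.
U has just one choice, so U = 4. Remove 4 from X.
X's domain is down to {5}, so X = 5. Strike 5 from Y.
Y must be 2 (only option left).

T=1, U=4, V=3, W=6, X=5, Y=2, Z=7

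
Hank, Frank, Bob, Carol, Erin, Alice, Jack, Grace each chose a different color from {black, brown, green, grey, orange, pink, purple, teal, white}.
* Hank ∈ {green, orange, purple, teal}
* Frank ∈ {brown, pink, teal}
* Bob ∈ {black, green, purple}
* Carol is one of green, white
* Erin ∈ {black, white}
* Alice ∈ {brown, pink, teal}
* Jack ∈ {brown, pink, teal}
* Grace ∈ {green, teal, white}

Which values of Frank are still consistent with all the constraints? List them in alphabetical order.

The 8 variables together cover exactly {black, brown, green, orange, pink, purple, teal, white} — 8 values for 8 variables — and orange appears only in Hank's list, so Hank = orange.
The 7 still-open variables together cover exactly {black, brown, green, pink, purple, teal, white} — 7 values for 7 variables — and purple appears only in Bob's list, so Bob = purple.
The 6 still-open variables together cover exactly {black, brown, green, pink, teal, white} — 6 values for 6 variables — and black appears only in Erin's list, so Erin = black.
Frank, Alice, Jack between them cover only {brown, pink, teal} — a naked triple. Remove those values from Grace.
No further eliminations apply; Frank can still be any of brown, pink, teal.

brown, pink, teal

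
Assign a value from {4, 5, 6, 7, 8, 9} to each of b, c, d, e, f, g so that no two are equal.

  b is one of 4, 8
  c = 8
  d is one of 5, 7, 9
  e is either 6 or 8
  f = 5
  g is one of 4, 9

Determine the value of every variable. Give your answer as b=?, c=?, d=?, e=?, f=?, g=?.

c must be 8 (only option left). So b, e can't be 8.
e's domain is down to {6}, so e = 6.
f's domain is down to {5}, so f = 5. Remove 5 from d.
b's domain is down to {4}, so b = 4. Strike 4 from g.
g has just one choice, so g = 9. Remove 9 from d.
d has just one choice, so d = 7.

b=4, c=8, d=7, e=6, f=5, g=9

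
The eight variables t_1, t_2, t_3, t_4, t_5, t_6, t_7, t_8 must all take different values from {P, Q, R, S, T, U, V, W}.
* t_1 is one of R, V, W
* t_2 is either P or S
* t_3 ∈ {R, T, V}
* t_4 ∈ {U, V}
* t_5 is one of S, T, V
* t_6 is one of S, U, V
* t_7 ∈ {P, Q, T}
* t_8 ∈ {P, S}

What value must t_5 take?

T

The 8 variables together cover exactly {P, Q, R, S, T, U, V, W} — 8 values for 8 variables — and Q appears only in t_7's list, so t_7 = Q.
Among the 7 still-open variables, W fits only t_1 (and all 7 values in {P, R, S, T, U, V, W} must be used), so t_1 = W.
The 6 still-open variables draw from only 6 values {P, R, S, T, U, V}, so each is used; only t_3 can be R, hence t_3 = R.
The 5 still-open variables together cover exactly {P, S, T, U, V} — 5 values for 5 variables — and T appears only in t_5's list, so t_5 = T.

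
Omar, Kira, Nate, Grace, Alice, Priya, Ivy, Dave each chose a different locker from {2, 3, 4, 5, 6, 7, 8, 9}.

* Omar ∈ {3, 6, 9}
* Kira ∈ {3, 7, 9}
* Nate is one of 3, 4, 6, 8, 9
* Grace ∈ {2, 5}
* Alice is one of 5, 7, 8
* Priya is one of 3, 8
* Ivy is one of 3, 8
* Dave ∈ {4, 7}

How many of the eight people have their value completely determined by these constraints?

2

Among the 8 variables, 2 fits only Grace (and all 8 values in {2, 3, 4, 5, 6, 7, 8, 9} must be used), so Grace = 2.
The 7 still-open variables together cover exactly {3, 4, 5, 6, 7, 8, 9} — 7 values for 7 variables — and 5 appears only in Alice's list, so Alice = 5.
Priya and Ivy between them cover only {3, 8} — a naked pair. Remove those values from Omar, Kira, Nate.
Determined: Grace=2, Alice=5. The other people each still have more than one consistent value. That makes 2.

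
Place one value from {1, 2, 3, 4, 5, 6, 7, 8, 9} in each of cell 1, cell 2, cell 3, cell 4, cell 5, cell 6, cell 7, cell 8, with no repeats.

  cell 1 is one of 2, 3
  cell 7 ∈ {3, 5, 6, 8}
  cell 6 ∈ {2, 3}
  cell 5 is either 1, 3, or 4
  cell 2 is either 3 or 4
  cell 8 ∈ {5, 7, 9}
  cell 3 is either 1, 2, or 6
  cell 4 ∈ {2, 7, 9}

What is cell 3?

6

The 2 variables cell 1 and cell 6 are confined to {2, 3}, which locks those values in; drop them from cell 2, cell 3, cell 4, cell 5, cell 7.
cell 2 must be 4 (only option left). Remove 4 from cell 5.
cell 5 must be 1 (only option left). Remove 1 from cell 3.
So cell 3 = 6.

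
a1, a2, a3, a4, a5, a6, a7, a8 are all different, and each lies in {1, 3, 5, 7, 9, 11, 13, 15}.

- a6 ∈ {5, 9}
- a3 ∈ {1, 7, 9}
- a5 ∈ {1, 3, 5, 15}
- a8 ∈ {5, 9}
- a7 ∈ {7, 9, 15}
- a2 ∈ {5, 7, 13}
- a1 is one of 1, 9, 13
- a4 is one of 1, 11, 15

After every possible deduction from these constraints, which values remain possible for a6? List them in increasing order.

Among the 8 variables, 3 fits only a5 (and all 8 values in {1, 3, 5, 7, 9, 11, 13, 15} must be used), so a5 = 3.
The 7 still-open variables draw from only 7 values {1, 5, 7, 9, 11, 13, 15}, so each is used; only a4 can be 11, hence a4 = 11.
Among the 6 still-open variables, 15 fits only a7 (and all 6 values in {1, 5, 7, 9, 13, 15} must be used), so a7 = 15.
a6 and a8 share exactly the 2 values {5, 9}; by pigeonhole those values go to them, so strike 5, 9 from a1, a2, a3.
No further eliminations apply; a6 can still be any of 5, 9.

5, 9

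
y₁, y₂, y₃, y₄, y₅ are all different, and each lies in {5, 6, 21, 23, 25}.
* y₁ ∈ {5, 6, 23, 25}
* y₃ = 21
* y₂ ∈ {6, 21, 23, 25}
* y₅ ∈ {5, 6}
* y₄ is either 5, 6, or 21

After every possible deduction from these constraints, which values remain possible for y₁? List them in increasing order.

y₃ has just one choice, so y₃ = 21. So y₂, y₄ can't be 21.
The 2 variables y₄ and y₅ are confined to {5, 6}, which locks those values in; drop them from y₁, y₂.
No further eliminations apply; y₁ can still be any of 23, 25.

23, 25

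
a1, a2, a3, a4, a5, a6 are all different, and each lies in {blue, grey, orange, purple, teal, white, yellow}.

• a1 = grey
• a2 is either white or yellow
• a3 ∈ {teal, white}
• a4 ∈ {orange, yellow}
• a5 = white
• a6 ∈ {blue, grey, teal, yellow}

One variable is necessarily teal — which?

a1's domain is down to {grey}, so a1 = grey. Eliminate grey elsewhere: a6.
a5's domain is down to {white}, so a5 = white. Strike white from a2, a3.
So teal goes to a3.

a3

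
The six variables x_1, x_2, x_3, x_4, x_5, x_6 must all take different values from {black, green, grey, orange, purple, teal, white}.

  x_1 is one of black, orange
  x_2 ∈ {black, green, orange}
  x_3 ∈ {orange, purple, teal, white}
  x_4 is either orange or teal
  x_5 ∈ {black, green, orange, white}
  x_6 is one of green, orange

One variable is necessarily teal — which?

The 6 variables draw from only 6 values {black, green, orange, purple, teal, white}, so each is used; only x_3 can be purple, hence x_3 = purple.
The 5 still-open variables together cover exactly {black, green, orange, teal, white} — 5 values for 5 variables — and teal appears only in x_4's list, so x_4 = teal.

x_4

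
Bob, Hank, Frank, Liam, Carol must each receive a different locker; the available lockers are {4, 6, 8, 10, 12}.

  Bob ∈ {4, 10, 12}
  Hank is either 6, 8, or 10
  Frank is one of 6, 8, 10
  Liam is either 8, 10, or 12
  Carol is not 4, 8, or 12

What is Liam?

12

The 5 variables draw from only 5 values {4, 6, 8, 10, 12}, so each is used; only Bob can be 4, hence Bob = 4.
The 4 still-open variables draw from only 4 values {6, 8, 10, 12}, so each is used; only Liam can be 12, hence Liam = 12.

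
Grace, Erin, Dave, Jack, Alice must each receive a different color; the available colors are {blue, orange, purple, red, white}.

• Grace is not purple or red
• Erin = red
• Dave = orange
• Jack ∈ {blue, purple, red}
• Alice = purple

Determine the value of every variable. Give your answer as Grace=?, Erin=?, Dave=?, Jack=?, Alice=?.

Grace=white, Erin=red, Dave=orange, Jack=blue, Alice=purple

Erin has just one choice, so Erin = red. Eliminate red elsewhere: Jack.
Dave's domain is down to {orange}, so Dave = orange. Strike orange from Grace.
Alice must be purple (only option left). So Jack can't be purple.
That leaves Jack = blue. Strike blue from Grace.
Grace must be white (only option left).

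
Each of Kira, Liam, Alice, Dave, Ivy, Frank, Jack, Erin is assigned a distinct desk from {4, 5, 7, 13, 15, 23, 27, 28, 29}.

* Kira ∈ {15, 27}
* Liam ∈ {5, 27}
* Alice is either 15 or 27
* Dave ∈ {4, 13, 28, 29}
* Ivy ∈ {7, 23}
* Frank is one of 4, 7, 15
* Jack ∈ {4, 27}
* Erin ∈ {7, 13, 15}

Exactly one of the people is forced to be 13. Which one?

Erin

The 2 variables Kira and Alice are confined to {15, 27}, which locks those values in; drop them from Liam, Frank, Jack, Erin.
Liam must be 5 (only option left).
Jack's domain is down to {4}, so Jack = 4. Strike 4 from Dave, Frank.
Frank's domain is down to {7}, so Frank = 7. So Ivy, Erin can't be 7.
So 13 goes to Erin.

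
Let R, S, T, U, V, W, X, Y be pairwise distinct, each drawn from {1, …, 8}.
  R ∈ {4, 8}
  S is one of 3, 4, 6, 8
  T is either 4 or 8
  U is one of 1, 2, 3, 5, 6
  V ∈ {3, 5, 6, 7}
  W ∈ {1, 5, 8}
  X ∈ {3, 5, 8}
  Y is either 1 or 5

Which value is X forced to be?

3

The 8 variables draw from only 8 values {1, 2, 3, 4, 5, 6, 7, 8}, so each is used; only U can be 2, hence U = 2.
Among the 7 still-open variables, 7 fits only V (and all 7 values in {1, 3, 4, 5, 6, 7, 8} must be used), so V = 7.
Among the 6 still-open variables, 6 fits only S (and all 6 values in {1, 3, 4, 5, 6, 8} must be used), so S = 6.
The 5 still-open variables together cover exactly {1, 3, 4, 5, 8} — 5 values for 5 variables — and 3 appears only in X's list, so X = 3.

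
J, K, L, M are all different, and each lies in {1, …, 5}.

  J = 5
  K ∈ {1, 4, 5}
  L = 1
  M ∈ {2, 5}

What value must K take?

4

J must be 5 (only option left). Eliminate 5 elsewhere: K, M.
L must be 1 (only option left). So K can't be 1.
So K = 4.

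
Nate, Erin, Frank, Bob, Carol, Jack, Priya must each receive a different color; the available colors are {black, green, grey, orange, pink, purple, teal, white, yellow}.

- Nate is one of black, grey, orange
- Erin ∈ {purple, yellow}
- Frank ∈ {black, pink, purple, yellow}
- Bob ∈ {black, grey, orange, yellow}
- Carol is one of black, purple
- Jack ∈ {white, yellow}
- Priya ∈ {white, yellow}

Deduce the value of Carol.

The 7 variables together cover exactly {black, grey, orange, pink, purple, white, yellow} — 7 values for 7 variables — and pink appears only in Frank's list, so Frank = pink.
Jack and Priya share exactly the 2 values {white, yellow}; by pigeonhole those values go to them, so strike white, yellow from Erin, Bob.
Erin must be purple (only option left). Remove purple from Carol.
So Carol = black.

black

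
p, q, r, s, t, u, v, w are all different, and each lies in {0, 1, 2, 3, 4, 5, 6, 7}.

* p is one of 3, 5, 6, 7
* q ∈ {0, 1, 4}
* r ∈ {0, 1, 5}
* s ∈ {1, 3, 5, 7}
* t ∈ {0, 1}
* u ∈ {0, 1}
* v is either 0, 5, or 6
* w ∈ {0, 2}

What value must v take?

The 8 variables together cover exactly {0, 1, 2, 3, 4, 5, 6, 7} — 8 values for 8 variables — and 2 appears only in w's list, so w = 2.
The 7 still-open variables together cover exactly {0, 1, 3, 4, 5, 6, 7} — 7 values for 7 variables — and 4 appears only in q's list, so q = 4.
t and u share exactly the 2 values {0, 1}; by pigeonhole those values go to them, so strike 0, 1 from r, s, v.
That leaves r = 5. So p, s, v can't be 5.
So v = 6.

6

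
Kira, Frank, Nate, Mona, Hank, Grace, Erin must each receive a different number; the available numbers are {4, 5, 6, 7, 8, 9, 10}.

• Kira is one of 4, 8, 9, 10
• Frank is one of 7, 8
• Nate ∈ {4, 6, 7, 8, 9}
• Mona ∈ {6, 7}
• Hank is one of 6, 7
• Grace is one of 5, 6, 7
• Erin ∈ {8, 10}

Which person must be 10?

Erin

Among the 7 variables, 5 fits only Grace (and all 7 values in {4, 5, 6, 7, 8, 9, 10} must be used), so Grace = 5.
Mona and Hank share exactly the 2 values {6, 7}; by pigeonhole those values go to them, so strike 6, 7 from Frank, Nate.
Frank's domain is down to {8}, so Frank = 8. Strike 8 from Kira, Nate, Erin.
So 10 goes to Erin.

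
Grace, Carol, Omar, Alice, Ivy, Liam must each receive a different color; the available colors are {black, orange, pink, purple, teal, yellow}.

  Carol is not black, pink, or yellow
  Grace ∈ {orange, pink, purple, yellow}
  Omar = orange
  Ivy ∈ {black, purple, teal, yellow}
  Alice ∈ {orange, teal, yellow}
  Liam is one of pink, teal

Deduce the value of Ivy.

black

Omar must be orange (only option left). Strike orange from Grace, Carol, Alice.
Among the 5 still-open variables, black fits only Ivy (and all 5 values in {black, pink, purple, teal, yellow} must be used), so Ivy = black.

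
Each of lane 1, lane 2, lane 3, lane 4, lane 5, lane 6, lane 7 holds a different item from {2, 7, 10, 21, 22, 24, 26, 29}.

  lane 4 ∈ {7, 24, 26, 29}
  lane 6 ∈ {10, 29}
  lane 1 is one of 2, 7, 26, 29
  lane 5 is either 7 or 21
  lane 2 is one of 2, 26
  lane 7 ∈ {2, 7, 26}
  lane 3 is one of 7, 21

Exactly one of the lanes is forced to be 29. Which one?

Among the 7 variables, 10 fits only lane 6 (and all 7 values in {2, 7, 10, 21, 24, 26, 29} must be used), so lane 6 = 10.
The 6 still-open variables together cover exactly {2, 7, 21, 24, 26, 29} — 6 values for 6 variables — and 24 appears only in lane 4's list, so lane 4 = 24.
Among the 5 still-open variables, 29 fits only lane 1 (and all 5 values in {2, 7, 21, 26, 29} must be used), so lane 1 = 29.

lane 1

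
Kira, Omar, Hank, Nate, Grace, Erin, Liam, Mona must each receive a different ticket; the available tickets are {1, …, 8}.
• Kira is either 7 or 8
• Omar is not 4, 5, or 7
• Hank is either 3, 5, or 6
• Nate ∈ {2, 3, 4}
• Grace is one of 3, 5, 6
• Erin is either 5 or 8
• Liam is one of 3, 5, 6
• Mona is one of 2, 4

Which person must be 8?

Erin

The 8 variables together cover exactly {1, 2, 3, 4, 5, 6, 7, 8} — 8 values for 8 variables — and 1 appears only in Omar's list, so Omar = 1.
Among the 7 still-open variables, 7 fits only Kira (and all 7 values in {2, 3, 4, 5, 6, 7, 8} must be used), so Kira = 7.
The 6 still-open variables draw from only 6 values {2, 3, 4, 5, 6, 8}, so each is used; only Erin can be 8, hence Erin = 8.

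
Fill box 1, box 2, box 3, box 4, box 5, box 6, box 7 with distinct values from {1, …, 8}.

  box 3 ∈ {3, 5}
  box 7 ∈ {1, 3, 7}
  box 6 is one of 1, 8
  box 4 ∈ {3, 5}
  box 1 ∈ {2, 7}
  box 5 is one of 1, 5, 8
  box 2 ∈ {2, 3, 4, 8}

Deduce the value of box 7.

The 7 variables draw from only 7 values {1, 2, 3, 4, 5, 7, 8}, so each is used; only box 2 can be 4, hence box 2 = 4.
The 6 still-open variables together cover exactly {1, 2, 3, 5, 7, 8} — 6 values for 6 variables — and 2 appears only in box 1's list, so box 1 = 2.
The 5 still-open variables together cover exactly {1, 3, 5, 7, 8} — 5 values for 5 variables — and 7 appears only in box 7's list, so box 7 = 7.

7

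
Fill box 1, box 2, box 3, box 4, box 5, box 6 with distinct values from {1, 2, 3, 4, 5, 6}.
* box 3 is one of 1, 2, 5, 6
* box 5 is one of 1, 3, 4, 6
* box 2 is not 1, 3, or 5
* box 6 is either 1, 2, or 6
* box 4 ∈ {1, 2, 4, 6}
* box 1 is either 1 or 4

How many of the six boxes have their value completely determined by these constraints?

2

The 6 variables together cover exactly {1, 2, 3, 4, 5, 6} — 6 values for 6 variables — and 3 appears only in box 5's list, so box 5 = 3.
The 5 still-open variables together cover exactly {1, 2, 4, 5, 6} — 5 values for 5 variables — and 5 appears only in box 3's list, so box 3 = 5.
Determined: box 3=5, box 5=3. The other boxes each still have more than one consistent value. That makes 2.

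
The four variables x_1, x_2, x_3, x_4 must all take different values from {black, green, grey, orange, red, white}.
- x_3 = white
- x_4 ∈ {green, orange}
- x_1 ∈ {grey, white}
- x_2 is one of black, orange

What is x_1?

grey

x_3 must be white (only option left). Strike white from x_1.
So x_1 = grey.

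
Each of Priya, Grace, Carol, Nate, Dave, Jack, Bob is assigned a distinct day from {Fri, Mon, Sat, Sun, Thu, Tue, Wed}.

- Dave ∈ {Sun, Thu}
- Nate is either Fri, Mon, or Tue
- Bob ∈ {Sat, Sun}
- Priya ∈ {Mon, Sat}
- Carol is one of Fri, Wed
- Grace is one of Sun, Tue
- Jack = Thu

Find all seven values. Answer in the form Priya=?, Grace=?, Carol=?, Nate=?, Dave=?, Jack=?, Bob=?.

Priya=Mon, Grace=Tue, Carol=Wed, Nate=Fri, Dave=Sun, Jack=Thu, Bob=Sat

Jack's domain is down to {Thu}, so Jack = Thu. Strike Thu from Dave.
Dave's domain is down to {Sun}, so Dave = Sun. Strike Sun from Grace, Bob.
Bob has just one choice, so Bob = Sat. Strike Sat from Priya.
Priya has just one choice, so Priya = Mon. Strike Mon from Nate.
Grace must be Tue (only option left). Eliminate Tue elsewhere: Nate.
That leaves Nate = Fri. So Carol can't be Fri.
Carol's domain is down to {Wed}, so Carol = Wed.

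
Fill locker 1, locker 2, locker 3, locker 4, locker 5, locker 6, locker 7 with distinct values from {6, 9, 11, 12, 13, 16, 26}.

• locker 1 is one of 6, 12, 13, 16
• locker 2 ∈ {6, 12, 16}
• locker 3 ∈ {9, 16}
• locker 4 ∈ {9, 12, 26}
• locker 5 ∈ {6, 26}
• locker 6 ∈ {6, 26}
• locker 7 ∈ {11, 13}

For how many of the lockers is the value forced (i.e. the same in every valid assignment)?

The 7 variables together cover exactly {6, 9, 11, 12, 13, 16, 26} — 7 values for 7 variables — and 11 appears only in locker 7's list, so locker 7 = 11.
Among the 6 still-open variables, 13 fits only locker 1 (and all 6 values in {6, 9, 12, 13, 16, 26} must be used), so locker 1 = 13.
The 2 variables locker 5 and locker 6 are confined to {6, 26}, which locks those values in; drop them from locker 2, locker 4.
Determined: locker 1=13, locker 7=11. The other lockers each still have more than one consistent value. That makes 2.

2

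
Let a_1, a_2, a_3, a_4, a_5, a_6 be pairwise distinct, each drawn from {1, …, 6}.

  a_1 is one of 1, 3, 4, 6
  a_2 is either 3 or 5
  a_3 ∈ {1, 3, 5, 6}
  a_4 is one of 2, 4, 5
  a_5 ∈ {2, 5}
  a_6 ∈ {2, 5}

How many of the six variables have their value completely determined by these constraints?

2

The 2 variables a_5 and a_6 are confined to {2, 5}, which locks those values in; drop them from a_2, a_3, a_4.
That leaves a_2 = 3. Remove 3 from a_1, a_3.
a_4 has just one choice, so a_4 = 4. Strike 4 from a_1.
Determined: a_2=3, a_4=4. The other variables each still have more than one consistent value. That makes 2.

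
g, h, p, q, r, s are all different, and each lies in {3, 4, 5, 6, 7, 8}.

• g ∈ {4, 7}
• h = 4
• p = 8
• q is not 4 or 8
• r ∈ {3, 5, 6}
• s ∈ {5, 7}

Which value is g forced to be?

h must be 4 (only option left). Remove 4 from g.
So g = 7.

7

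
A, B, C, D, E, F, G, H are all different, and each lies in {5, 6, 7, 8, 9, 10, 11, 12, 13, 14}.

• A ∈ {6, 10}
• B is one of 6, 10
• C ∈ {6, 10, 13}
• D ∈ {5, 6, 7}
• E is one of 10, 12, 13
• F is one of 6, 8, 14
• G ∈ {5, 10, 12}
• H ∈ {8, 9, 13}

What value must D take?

7

A and B share exactly the 2 values {6, 10}; by pigeonhole those values go to them, so strike 6, 10 from C, D, E, F, G.
C has just one choice, so C = 13. Strike 13 from E, H.
E has just one choice, so E = 12. Strike 12 from G.
G's domain is down to {5}, so G = 5. Strike 5 from D.
So D = 7.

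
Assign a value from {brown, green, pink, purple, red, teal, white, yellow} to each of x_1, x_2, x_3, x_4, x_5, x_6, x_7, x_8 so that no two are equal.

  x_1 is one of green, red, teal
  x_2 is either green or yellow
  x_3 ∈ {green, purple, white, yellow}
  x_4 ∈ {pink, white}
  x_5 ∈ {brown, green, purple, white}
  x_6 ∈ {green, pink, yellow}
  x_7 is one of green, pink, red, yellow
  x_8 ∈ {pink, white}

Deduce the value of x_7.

The 8 variables together cover exactly {brown, green, pink, purple, red, teal, white, yellow} — 8 values for 8 variables — and brown appears only in x_5's list, so x_5 = brown.
The 7 still-open variables draw from only 7 values {green, pink, purple, red, teal, white, yellow}, so each is used; only x_3 can be purple, hence x_3 = purple.
Among the 6 still-open variables, teal fits only x_1 (and all 6 values in {green, pink, red, teal, white, yellow} must be used), so x_1 = teal.
Among the 5 still-open variables, red fits only x_7 (and all 5 values in {green, pink, red, white, yellow} must be used), so x_7 = red.

red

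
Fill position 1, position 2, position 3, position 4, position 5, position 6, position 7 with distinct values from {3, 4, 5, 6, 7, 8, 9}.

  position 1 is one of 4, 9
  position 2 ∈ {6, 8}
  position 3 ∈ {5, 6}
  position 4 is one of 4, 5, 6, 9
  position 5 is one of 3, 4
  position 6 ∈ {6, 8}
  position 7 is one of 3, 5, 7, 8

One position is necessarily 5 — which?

position 3

The 7 variables together cover exactly {3, 4, 5, 6, 7, 8, 9} — 7 values for 7 variables — and 7 appears only in position 7's list, so position 7 = 7.
The 6 still-open variables draw from only 6 values {3, 4, 5, 6, 8, 9}, so each is used; only position 5 can be 3, hence position 5 = 3.
The 2 variables position 2 and position 6 are confined to {6, 8}, which locks those values in; drop them from position 3, position 4.
So 5 goes to position 3.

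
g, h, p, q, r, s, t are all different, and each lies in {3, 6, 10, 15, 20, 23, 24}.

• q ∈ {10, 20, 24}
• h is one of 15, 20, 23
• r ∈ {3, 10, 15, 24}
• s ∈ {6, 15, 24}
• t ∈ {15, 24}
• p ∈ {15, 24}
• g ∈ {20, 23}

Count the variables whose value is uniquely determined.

3

The 7 variables draw from only 7 values {3, 6, 10, 15, 20, 23, 24}, so each is used; only r can be 3, hence r = 3.
The 6 still-open variables draw from only 6 values {6, 10, 15, 20, 23, 24}, so each is used; only s can be 6, hence s = 6.
The 5 still-open variables draw from only 5 values {10, 15, 20, 23, 24}, so each is used; only q can be 10, hence q = 10.
The 2 variables p and t are confined to {15, 24}, which locks those values in; drop them from h.
Determined: q=10, r=3, s=6. The other variables each still have more than one consistent value. That makes 3.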